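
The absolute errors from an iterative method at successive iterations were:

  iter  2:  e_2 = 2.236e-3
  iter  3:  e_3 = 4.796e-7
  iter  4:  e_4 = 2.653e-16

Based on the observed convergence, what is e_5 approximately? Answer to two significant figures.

First estimate the order: p ≈ ln(e_4/e_3) / ln(e_3/e_2) = ln(2.653e-16/4.796e-7)/ln(4.796e-7/2.236e-3) = ln(5.53169e-10)/ln(0.00021449) ≈ 2.5233.
Then e_5 ≈ e_4·(e_4/e_3)^p = 2.653e-16·(5.53169e-10)^2.5233 = 2.653e-16·4.37979e-24 ≈ 1.162e-39.

1.2e-39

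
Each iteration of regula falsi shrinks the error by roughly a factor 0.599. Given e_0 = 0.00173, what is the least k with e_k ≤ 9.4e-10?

After k steps, e_k ≈ 0.00173·0.599^k.
Need 0.599^k ≤ 9.4e-10/0.00173 = 5.43353e-07.
k ≥ ln(5.43353e-07)/ln(0.599) = -14.4255/-0.51249 = 28.148.
Smallest integer k = 29.

29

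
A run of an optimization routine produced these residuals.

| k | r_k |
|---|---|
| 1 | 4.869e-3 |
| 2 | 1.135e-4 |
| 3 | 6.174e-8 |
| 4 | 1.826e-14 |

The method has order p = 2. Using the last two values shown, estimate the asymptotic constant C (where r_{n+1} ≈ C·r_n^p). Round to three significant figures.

C ≈ r_4 / r_3^2
  = 1.826e-14 / (6.174e-8)^2
  = 1.826e-14 / 3.81183e-15 ≈ 4.7904

4.79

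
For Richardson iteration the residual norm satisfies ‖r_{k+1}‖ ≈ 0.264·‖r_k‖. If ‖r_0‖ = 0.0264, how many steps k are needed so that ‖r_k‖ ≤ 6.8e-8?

After k steps, ‖r_k‖ ≈ 0.0264·0.264^k.
Need 0.264^k ≤ 6.8e-8/0.0264 = 2.57576e-06.
k ≥ ln(2.57576e-06)/ln(0.264) = -12.8694/-1.33181 = 9.663.
Smallest integer k = 10.

10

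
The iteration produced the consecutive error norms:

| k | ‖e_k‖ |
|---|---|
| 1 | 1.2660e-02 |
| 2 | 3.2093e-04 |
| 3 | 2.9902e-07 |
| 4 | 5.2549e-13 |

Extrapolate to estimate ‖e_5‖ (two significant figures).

First estimate the order: p ≈ ln(‖e_4‖/‖e_3‖) / ln(‖e_3‖/‖e_2‖) = ln(5.2549e-13/2.9902e-07)/ln(2.9902e-07/3.2093e-04) = ln(1.75737e-06)/ln(0.00093173) ≈ 1.8989.
Then ‖e_5‖ ≈ ‖e_4‖·(‖e_4‖/‖e_3‖)^p = 5.2549e-13·(1.75737e-06)^1.8989 = 5.2549e-13·1.17915e-11 ≈ 6.196e-24.

6.2e-24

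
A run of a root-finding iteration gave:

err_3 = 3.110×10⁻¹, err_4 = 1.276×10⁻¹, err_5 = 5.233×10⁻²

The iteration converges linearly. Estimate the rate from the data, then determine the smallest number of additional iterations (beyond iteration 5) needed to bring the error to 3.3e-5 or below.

9

Rate ρ ≈ err_5/err_4 = 5.233×10⁻²/1.276×10⁻¹ = 0.4101.
After j more steps, err_{5+j} ≈ 5.233×10⁻²·ρ^j; need ρ^j ≤ 3.3e-5/5.233×10⁻² = 0.000630613.
j ≥ ln(0.000630613)/ln(0.4101) = -7.3688/-0.89135 = 8.267.
So 9 more iterations are needed.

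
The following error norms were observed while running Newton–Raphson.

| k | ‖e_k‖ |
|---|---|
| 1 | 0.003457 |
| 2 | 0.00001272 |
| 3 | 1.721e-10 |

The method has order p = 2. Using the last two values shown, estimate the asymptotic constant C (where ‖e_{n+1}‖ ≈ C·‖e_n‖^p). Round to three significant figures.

C ≈ ‖e_3‖ / ‖e_2‖^2
  = 1.721e-10 / (0.00001272)^2
  = 1.721e-10 / 1.61798e-10 ≈ 1.0637

1.06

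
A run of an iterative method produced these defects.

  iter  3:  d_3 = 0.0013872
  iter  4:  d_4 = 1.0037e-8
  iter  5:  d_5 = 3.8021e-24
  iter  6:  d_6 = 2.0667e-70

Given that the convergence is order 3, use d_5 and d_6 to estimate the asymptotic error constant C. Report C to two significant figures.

C ≈ d_6 / d_5^3
  = 2.0667e-70 / (3.8021e-24)^3
  = 2.0667e-70 / 5.4963e-71 ≈ 3.7602

3.8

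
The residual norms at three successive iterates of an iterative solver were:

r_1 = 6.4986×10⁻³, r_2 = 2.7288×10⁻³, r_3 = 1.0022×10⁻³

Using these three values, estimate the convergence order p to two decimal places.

p ≈ ln(r_3/r_2) / ln(r_2/r_1)
  = ln(1.0022×10⁻³/2.7288×10⁻³) / ln(2.7288×10⁻³/6.4986×10⁻³)
  = ln(0.367268) / ln(0.419906)
  = -1.00166 / -0.86772 ≈ 1.15436

1.15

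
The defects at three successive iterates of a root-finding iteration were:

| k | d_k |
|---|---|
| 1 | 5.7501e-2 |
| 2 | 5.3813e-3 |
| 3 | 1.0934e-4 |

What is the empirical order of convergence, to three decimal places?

1.645

p ≈ ln(d_3/d_2) / ln(d_2/d_1)
  = ln(1.0934e-4/5.3813e-3) / ln(5.3813e-3/5.7501e-2)
  = ln(0.0203185) / ln(0.0935862)
  = -3.896223 / -2.368872 ≈ 1.644759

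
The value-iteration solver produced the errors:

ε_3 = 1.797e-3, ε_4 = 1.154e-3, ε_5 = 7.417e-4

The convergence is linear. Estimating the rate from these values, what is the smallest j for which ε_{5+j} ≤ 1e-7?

21

Rate ρ ≈ ε_5/ε_4 = 7.417e-4/1.154e-3 = 0.6427.
After j more steps, ε_{5+j} ≈ 7.417e-4·ρ^j; need ρ^j ≤ 1e-7/7.417e-4 = 0.000134825.
j ≥ ln(0.000134825)/ln(0.6427) = -8.9115/-0.44208 = 20.158.
So 21 more iterations are needed.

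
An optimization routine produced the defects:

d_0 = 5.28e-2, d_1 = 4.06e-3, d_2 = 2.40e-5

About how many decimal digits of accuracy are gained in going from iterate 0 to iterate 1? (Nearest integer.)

1

Digits gained ≈ log₁₀(d_0/d_1) = log₁₀(5.28e-2/4.06e-3) = log₁₀(13.0049) ≈ 1.114.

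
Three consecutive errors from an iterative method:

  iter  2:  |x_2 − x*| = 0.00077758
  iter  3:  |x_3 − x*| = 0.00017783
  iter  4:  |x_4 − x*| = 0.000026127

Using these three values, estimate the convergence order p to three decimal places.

p ≈ ln(|x_4 − x*|/|x_3 − x*|) / ln(|x_3 − x*|/|x_2 − x*|)
  = ln(0.000026127/0.00017783) / ln(0.00017783/0.00077758)
  = ln(0.146921) / ln(0.228697)
  = -1.917860 / -1.475357 ≈ 1.299929

1.300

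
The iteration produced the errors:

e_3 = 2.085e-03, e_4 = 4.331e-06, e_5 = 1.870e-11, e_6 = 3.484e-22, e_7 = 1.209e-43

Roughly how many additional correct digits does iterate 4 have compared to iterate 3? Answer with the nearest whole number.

Digits gained ≈ log₁₀(e_3/e_4) = log₁₀(2.085e-03/4.331e-06) = log₁₀(481.413) ≈ 2.683.

3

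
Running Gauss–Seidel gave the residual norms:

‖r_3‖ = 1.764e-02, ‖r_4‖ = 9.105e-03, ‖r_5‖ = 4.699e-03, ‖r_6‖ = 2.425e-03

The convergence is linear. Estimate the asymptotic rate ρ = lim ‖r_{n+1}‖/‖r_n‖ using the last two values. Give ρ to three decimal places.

0.516

ρ ≈ ‖r_6‖/‖r_5‖ = 2.425e-03/4.699e-03 = 0.51607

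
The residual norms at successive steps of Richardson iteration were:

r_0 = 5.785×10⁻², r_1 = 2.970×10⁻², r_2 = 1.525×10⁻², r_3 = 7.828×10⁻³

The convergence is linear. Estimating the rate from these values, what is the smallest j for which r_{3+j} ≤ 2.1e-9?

23

Rate ρ ≈ r_3/r_2 = 7.828×10⁻³/1.525×10⁻² = 0.5133.
After j more steps, r_{3+j} ≈ 7.828×10⁻³·ρ^j; need ρ^j ≤ 2.1e-9/7.828×10⁻³ = 2.68268e-07.
j ≥ ln(2.68268e-07)/ln(0.5133) = -15.1313/-0.66689 = 22.689.
So 23 more iterations are needed.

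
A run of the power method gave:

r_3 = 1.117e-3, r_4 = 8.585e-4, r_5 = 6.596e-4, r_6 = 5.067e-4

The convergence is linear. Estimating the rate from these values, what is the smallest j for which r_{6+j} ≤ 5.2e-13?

79

Rate ρ ≈ r_6/r_5 = 5.067e-4/6.596e-4 = 0.7682.
After j more steps, r_{6+j} ≈ 5.067e-4·ρ^j; need ρ^j ≤ 5.2e-13/5.067e-4 = 1.02625e-09.
j ≥ ln(1.02625e-09)/ln(0.7682) = -20.6974/-0.26371 = 78.485.
So 79 more iterations are needed.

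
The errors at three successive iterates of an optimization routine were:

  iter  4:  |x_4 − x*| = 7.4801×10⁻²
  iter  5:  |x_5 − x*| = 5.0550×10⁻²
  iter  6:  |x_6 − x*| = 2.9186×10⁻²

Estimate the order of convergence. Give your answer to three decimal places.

p ≈ ln(|x_6 − x*|/|x_5 − x*|) / ln(|x_5 − x*|/|x_4 − x*|)
  = ln(2.9186×10⁻²/5.0550×10⁻²) / ln(5.0550×10⁻²/7.4801×10⁻²)
  = ln(0.577369) / ln(0.675793)
  = -0.549274 / -0.391868 ≈ 1.401681

1.402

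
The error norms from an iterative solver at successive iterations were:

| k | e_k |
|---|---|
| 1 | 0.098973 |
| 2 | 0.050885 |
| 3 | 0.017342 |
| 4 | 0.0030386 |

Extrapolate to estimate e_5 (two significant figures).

1.8e-4

First estimate the order: p ≈ ln(e_4/e_3) / ln(e_3/e_2) = ln(0.0030386/0.017342)/ln(0.017342/0.050885) = ln(0.175216)/ln(0.340808) ≈ 1.6181.
Then e_5 ≈ e_4·(e_4/e_3)^p = 0.0030386·(0.175216)^1.6181 = 0.0030386·0.0597072 ≈ 0.0001814.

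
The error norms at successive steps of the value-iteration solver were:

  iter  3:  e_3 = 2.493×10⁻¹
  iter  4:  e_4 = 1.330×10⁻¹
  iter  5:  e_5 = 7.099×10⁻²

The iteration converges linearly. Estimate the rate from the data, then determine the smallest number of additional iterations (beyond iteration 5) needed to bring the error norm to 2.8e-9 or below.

28

Rate ρ ≈ e_5/e_4 = 7.099×10⁻²/1.330×10⁻¹ = 0.5338.
After j more steps, e_{5+j} ≈ 7.099×10⁻²·ρ^j; need ρ^j ≤ 2.8e-9/7.099×10⁻² = 3.94422e-08.
j ≥ ln(3.94422e-08)/ln(0.5338) = -17.0484/-0.62773 = 27.159.
So 28 more iterations are needed.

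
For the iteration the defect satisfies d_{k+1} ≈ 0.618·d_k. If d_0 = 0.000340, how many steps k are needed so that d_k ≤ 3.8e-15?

After k steps, d_k ≈ 0.000340·0.618^k.
Need 0.618^k ≤ 3.8e-15/0.000340 = 1.11765e-11.
k ≥ ln(1.11765e-11)/ln(0.618) = -25.2172/-0.48127 = 52.397.
Smallest integer k = 53.

53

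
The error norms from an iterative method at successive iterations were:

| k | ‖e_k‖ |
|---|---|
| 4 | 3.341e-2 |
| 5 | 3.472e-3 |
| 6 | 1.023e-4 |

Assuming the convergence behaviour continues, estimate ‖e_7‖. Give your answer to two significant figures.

4.2e-7

First estimate the order: p ≈ ln(‖e_6‖/‖e_5‖) / ln(‖e_5‖/‖e_4‖) = ln(1.023e-4/3.472e-3)/ln(3.472e-3/3.341e-2) = ln(0.0294643)/ln(0.103921) ≈ 1.5567.
Then ‖e_7‖ ≈ ‖e_6‖·(‖e_6‖/‖e_5‖)^p = 1.023e-4·(0.0294643)^1.5567 = 1.023e-4·0.00414146 ≈ 4.237e-07.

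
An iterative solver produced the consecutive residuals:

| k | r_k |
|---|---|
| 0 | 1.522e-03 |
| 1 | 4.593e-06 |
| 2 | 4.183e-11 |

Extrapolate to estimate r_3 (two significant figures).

3.5e-21

First estimate the order: p ≈ ln(r_2/r_1) / ln(r_1/r_0) = ln(4.183e-11/4.593e-06)/ln(4.593e-06/1.522e-03) = ln(9.10734e-06)/ln(0.00301774) ≈ 2.0000.
Then r_3 ≈ r_2·(r_2/r_1)^p = 4.183e-11·(9.10734e-06)^2.0000 = 4.183e-11·8.29436e-11 ≈ 3.47e-21.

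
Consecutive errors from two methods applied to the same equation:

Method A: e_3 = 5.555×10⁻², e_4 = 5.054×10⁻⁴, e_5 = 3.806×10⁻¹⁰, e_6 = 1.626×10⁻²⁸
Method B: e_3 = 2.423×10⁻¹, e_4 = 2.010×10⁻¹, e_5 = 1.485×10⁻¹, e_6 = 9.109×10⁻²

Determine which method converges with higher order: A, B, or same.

A

Method A: p ≈ ln(1.626×10⁻²⁸/3.806×10⁻¹⁰)/ln(3.806×10⁻¹⁰/5.054×10⁻⁴) ≈ 3.00.
Method B: p ≈ ln(9.109×10⁻²/1.485×10⁻¹)/ln(1.485×10⁻¹/2.010×10⁻¹) ≈ 1.61.
Method A has the higher order (≈3.0 vs ≈1.6).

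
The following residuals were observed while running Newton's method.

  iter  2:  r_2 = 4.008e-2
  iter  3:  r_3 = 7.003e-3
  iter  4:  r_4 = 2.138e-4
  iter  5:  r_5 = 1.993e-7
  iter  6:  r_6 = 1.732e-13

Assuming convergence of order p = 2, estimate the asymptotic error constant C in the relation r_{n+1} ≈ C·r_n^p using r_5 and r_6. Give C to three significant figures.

4.36

C ≈ r_6 / r_5^2
  = 1.732e-13 / (1.993e-7)^2
  = 1.732e-13 / 3.97205e-14 ≈ 4.3605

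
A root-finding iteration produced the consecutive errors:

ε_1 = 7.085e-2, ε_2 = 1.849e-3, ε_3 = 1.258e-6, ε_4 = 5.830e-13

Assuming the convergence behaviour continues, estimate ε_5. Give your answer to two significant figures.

1.3e-25

First estimate the order: p ≈ ln(ε_4/ε_3) / ln(ε_3/ε_2) = ln(5.830e-13/1.258e-6)/ln(1.258e-6/1.849e-3) = ln(4.63434e-07)/ln(0.000680368) ≈ 1.9998.
Then ε_5 ≈ ε_4·(ε_4/ε_3)^p = 5.830e-13·(4.63434e-07)^1.9998 = 5.830e-13·2.15398e-13 ≈ 1.256e-25.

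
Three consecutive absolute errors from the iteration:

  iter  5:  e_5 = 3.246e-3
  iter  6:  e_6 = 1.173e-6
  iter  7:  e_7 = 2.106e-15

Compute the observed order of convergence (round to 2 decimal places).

p ≈ ln(e_7/e_6) / ln(e_6/e_5)
  = ln(2.106e-15/1.173e-6) / ln(1.173e-6/3.246e-3)
  = ln(1.7954e-09) / ln(0.000361368)
  = -20.13804 / -7.92561 ≈ 2.54088

2.54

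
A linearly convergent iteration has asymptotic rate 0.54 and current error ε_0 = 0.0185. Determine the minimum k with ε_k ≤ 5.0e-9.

After k steps, ε_k ≈ 0.0185·0.54^k.
Need 0.54^k ≤ 5.0e-9/0.0185 = 2.7027e-07.
k ≥ ln(2.7027e-07)/ln(0.54) = -15.1238/-0.61619 = 24.544.
Smallest integer k = 25.

25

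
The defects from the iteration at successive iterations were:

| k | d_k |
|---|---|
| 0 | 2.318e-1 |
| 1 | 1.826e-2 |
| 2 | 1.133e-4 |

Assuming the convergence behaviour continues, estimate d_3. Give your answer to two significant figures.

4.4e-9

First estimate the order: p ≈ ln(d_2/d_1) / ln(d_1/d_0) = ln(1.133e-4/1.826e-2)/ln(1.826e-2/2.318e-1) = ln(0.00620482)/ln(0.0787748) ≈ 2.0000.
Then d_3 ≈ d_2·(d_2/d_1)^p = 1.133e-4·(0.00620482)^2.0000 = 1.133e-4·3.84998e-05 ≈ 4.362e-09.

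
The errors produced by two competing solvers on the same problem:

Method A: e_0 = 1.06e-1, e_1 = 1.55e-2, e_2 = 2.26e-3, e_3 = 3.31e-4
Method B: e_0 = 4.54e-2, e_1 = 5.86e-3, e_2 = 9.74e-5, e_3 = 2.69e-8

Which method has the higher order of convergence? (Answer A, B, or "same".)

Method A: p ≈ ln(3.31e-4/2.26e-3)/ln(2.26e-3/1.55e-2) ≈ 1.00.
Method B: p ≈ ln(2.69e-8/9.74e-5)/ln(9.74e-5/5.86e-3) ≈ 2.00.
Method B has the higher order (≈2.0 vs ≈1.0).

B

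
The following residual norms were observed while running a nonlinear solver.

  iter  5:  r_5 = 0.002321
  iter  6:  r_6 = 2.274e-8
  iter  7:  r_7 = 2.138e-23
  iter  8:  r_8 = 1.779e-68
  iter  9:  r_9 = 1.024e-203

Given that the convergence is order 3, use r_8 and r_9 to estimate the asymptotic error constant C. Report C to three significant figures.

C ≈ r_9 / r_8^3
  = 1.024e-203 / (1.779e-68)^3
  = 1.024e-203 / 5.63025e-204 ≈ 1.8187

1.82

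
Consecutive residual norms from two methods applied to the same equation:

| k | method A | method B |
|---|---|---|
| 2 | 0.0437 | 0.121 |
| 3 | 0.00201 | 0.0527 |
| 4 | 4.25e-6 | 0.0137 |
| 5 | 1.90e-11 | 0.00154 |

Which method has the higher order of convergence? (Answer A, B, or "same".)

Method A: p ≈ ln(1.90e-11/4.25e-6)/ln(4.25e-6/0.00201) ≈ 2.00.
Method B: p ≈ ln(0.00154/0.0137)/ln(0.0137/0.0527) ≈ 1.62.
Method A has the higher order (≈2.0 vs ≈1.6).

A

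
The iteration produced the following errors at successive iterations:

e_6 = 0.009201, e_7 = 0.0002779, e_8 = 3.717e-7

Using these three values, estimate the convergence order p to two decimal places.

1.89

p ≈ ln(e_8/e_7) / ln(e_7/e_6)
  = ln(3.717e-7/0.0002779) / ln(0.0002779/0.009201)
  = ln(0.00133753) / ln(0.0302032)
  = -6.61693 / -3.49981 ≈ 1.89065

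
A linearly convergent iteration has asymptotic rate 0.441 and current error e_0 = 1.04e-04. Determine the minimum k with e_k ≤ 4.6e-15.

After k steps, e_k ≈ 1.04e-04·0.441^k.
Need 0.441^k ≤ 4.6e-15/1.04e-04 = 4.42308e-11.
k ≥ ln(4.42308e-11)/ln(0.441) = -23.8416/-0.81871 = 29.121.
Smallest integer k = 30.

30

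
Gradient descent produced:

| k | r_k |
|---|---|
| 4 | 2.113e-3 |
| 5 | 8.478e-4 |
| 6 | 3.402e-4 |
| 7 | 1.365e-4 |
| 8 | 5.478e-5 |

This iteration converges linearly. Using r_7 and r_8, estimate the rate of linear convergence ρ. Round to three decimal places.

ρ ≈ r_8/r_7 = 5.478e-5/1.365e-4 = 0.40132

0.401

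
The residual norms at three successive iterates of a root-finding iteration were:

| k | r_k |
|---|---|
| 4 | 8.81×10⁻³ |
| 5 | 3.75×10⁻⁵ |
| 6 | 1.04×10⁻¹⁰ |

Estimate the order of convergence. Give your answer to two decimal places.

2.34

p ≈ ln(r_6/r_5) / ln(r_5/r_4)
  = ln(1.04×10⁻¹⁰/3.75×10⁻⁵) / ln(3.75×10⁻⁵/8.81×10⁻³)
  = ln(2.77333e-06) / ln(0.00425653)
  = -12.79546 / -5.45930 ≈ 2.34379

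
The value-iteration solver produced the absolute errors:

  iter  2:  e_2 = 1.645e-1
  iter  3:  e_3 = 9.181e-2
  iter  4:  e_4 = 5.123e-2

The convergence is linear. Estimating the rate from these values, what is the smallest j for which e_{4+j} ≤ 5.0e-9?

28

Rate ρ ≈ e_4/e_3 = 5.123e-2/9.181e-2 = 0.5580.
After j more steps, e_{4+j} ≈ 5.123e-2·ρ^j; need ρ^j ≤ 5.0e-9/5.123e-2 = 9.75991e-08.
j ≥ ln(9.75991e-08)/ln(0.5580) = -16.1424/-0.58340 = 27.670.
So 28 more iterations are needed.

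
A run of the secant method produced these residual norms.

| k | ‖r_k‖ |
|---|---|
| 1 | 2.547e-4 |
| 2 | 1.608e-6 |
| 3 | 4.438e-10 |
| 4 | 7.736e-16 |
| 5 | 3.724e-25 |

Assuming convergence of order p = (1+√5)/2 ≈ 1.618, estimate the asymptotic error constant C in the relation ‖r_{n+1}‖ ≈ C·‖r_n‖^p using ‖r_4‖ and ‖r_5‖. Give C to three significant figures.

1.05

C ≈ ‖r_5‖ / ‖r_4‖^1.618
  = 3.724e-25 / (7.736e-16)^1.618
  = 3.724e-25 / 3.54503e-25 ≈ 1.0505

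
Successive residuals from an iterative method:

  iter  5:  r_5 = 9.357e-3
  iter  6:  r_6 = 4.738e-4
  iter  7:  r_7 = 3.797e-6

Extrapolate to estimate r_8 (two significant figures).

1.5e-9

First estimate the order: p ≈ ln(r_7/r_6) / ln(r_6/r_5) = ln(3.797e-6/4.738e-4)/ln(4.738e-4/9.357e-3) = ln(0.00801393)/ln(0.0506359) ≈ 1.6180.
Then r_8 ≈ r_7·(r_7/r_6)^p = 3.797e-6·(0.00801393)^1.6180 = 3.797e-6·0.000405903 ≈ 1.541e-09.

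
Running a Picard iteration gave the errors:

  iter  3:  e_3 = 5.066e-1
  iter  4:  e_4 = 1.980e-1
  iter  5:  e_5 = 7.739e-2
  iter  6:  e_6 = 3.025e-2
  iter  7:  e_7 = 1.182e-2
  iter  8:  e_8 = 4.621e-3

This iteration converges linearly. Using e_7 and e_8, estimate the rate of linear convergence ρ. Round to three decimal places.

ρ ≈ e_8/e_7 = 4.621e-3/1.182e-2 = 0.39095

0.391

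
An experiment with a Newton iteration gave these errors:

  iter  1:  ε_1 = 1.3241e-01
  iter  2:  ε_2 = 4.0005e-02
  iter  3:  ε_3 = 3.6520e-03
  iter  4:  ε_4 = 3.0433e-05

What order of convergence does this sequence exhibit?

2

Consecutive ratios: ε_4/ε_3 = 3.0433e-05/3.6520e-03 = 0.00833324, ε_3/ε_2 = 3.6520e-03/4.0005e-02 = 0.0912886.
p ≈ ln(0.00833324)/ln(0.0912886) = -4.7875/-2.3937 ≈ 2.00.
So the convergence is quadratic (order 2).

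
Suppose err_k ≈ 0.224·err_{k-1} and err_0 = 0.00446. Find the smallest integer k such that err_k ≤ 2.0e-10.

After k steps, err_k ≈ 0.00446·0.224^k.
Need 0.224^k ≤ 2.0e-10/0.00446 = 4.4843e-08.
k ≥ ln(4.4843e-08)/ln(0.224) = -16.9201/-1.49611 = 11.309.
Smallest integer k = 12.

12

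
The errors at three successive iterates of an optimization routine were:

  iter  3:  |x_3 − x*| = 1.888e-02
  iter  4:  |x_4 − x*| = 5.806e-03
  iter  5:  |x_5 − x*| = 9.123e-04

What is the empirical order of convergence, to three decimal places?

1.569

p ≈ ln(|x_5 − x*|/|x_4 − x*|) / ln(|x_4 − x*|/|x_3 − x*|)
  = ln(9.123e-04/5.806e-03) / ln(5.806e-03/1.888e-02)
  = ln(0.157131) / ln(0.307521)
  = -1.850675 / -1.179212 ≈ 1.569417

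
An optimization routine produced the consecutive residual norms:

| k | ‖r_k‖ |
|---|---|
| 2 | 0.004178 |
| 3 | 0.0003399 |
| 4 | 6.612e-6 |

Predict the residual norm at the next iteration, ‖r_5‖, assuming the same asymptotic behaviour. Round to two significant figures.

First estimate the order: p ≈ ln(‖r_4‖/‖r_3‖) / ln(‖r_3‖/‖r_2‖) = ln(6.612e-6/0.0003399)/ln(0.0003399/0.004178) = ln(0.0194528)/ln(0.0813547) ≈ 1.5703.
Then ‖r_5‖ ≈ ‖r_4‖·(‖r_4‖/‖r_3‖)^p = 6.612e-6·(0.0194528)^1.5703 = 6.612e-6·0.00205678 ≈ 1.36e-08.

1.4e-8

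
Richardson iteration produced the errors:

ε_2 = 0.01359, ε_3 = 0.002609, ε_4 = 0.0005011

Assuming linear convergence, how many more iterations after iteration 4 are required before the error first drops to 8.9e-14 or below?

14

Rate ρ ≈ ε_4/ε_3 = 0.0005011/0.002609 = 0.1921.
After j more steps, ε_{4+j} ≈ 0.0005011·ρ^j; need ρ^j ≤ 8.9e-14/0.0005011 = 1.77609e-10.
j ≥ ln(1.77609e-10)/ln(0.1921) = -22.4514/-1.64974 = 13.609.
So 14 more iterations are needed.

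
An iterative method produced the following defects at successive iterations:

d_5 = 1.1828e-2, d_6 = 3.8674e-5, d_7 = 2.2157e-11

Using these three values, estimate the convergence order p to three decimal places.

2.511

p ≈ ln(d_7/d_6) / ln(d_6/d_5)
  = ln(2.2157e-11/3.8674e-5) / ln(3.8674e-5/1.1828e-2)
  = ln(5.72917e-07) / ln(0.0032697)
  = -14.372525 / -5.723057 ≈ 2.511337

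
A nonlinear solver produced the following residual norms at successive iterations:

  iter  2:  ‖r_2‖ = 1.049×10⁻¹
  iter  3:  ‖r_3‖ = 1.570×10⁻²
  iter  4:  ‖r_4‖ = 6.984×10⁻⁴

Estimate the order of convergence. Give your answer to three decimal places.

p ≈ ln(‖r_4‖/‖r_3‖) / ln(‖r_3‖/‖r_2‖)
  = ln(6.984×10⁻⁴/1.570×10⁻²) / ln(1.570×10⁻²/1.049×10⁻¹)
  = ln(0.0444841) / ln(0.149666)
  = -3.112623 / -1.899349 ≈ 1.638784

1.639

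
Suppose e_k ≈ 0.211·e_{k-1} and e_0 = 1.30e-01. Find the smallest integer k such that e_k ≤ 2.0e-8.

After k steps, e_k ≈ 1.30e-01·0.211^k.
Need 0.211^k ≤ 2.0e-8/1.30e-01 = 1.53846e-07.
k ≥ ln(1.53846e-07)/ln(0.211) = -15.6873/-1.55590 = 10.082.
Smallest integer k = 11.

11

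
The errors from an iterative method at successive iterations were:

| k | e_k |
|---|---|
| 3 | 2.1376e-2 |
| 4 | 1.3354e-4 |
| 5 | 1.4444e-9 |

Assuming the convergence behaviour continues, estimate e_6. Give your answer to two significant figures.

First estimate the order: p ≈ ln(e_5/e_4) / ln(e_4/e_3) = ln(1.4444e-9/1.3354e-4)/ln(1.3354e-4/2.1376e-2) = ln(1.08162e-05)/ln(0.00624719) ≈ 2.2528.
Then e_6 ≈ e_5·(e_5/e_4)^p = 1.4444e-9·(1.08162e-05)^2.2528 = 1.4444e-9·6.49776e-12 ≈ 9.385e-21.

9.4e-21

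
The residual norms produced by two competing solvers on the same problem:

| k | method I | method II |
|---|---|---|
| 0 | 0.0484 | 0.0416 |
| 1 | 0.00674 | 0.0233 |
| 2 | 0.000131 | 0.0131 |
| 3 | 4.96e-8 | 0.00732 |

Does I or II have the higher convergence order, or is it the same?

I

Method I: p ≈ ln(4.96e-8/0.000131)/ln(0.000131/0.00674) ≈ 2.00.
Method II: p ≈ ln(0.00732/0.0131)/ln(0.0131/0.0233) ≈ 1.01.
Method I has the higher order (≈2.0 vs ≈1.0).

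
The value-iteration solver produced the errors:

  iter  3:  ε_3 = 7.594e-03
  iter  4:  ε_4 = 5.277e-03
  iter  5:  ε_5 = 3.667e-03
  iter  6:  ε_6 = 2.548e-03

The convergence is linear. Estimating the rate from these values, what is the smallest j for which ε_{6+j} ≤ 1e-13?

66

Rate ρ ≈ ε_6/ε_5 = 2.548e-03/3.667e-03 = 0.6948.
After j more steps, ε_{6+j} ≈ 2.548e-03·ρ^j; need ρ^j ≤ 1e-13/2.548e-03 = 3.92465e-11.
j ≥ ln(3.92465e-11)/ln(0.6948) = -23.9612/-0.36413 = 65.804.
So 66 more iterations are needed.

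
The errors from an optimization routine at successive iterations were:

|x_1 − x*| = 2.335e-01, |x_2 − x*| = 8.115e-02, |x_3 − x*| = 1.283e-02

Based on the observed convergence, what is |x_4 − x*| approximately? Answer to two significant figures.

First estimate the order: p ≈ ln(|x_3 − x*|/|x_2 − x*|) / ln(|x_2 − x*|/|x_1 − x*|) = ln(1.283e-02/8.115e-02)/ln(8.115e-02/2.335e-01) = ln(0.158102)/ln(0.347537) ≈ 1.7452.
Then |x_4 − x*| ≈ |x_3 − x*|·(|x_3 − x*|/|x_2 − x*|)^p = 1.283e-02·(0.158102)^1.7452 = 1.283e-02·0.0399931 ≈ 0.0005131.

5.1e-4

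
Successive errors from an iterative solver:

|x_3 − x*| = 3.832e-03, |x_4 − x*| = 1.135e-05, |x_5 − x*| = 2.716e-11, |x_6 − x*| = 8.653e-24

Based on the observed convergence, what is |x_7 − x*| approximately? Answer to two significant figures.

1.4e-51

First estimate the order: p ≈ ln(|x_6 − x*|/|x_5 − x*|) / ln(|x_5 − x*|/|x_4 − x*|) = ln(8.653e-24/2.716e-11)/ln(2.716e-11/1.135e-05) = ln(3.18594e-13)/ln(2.39295e-06) ≈ 2.2232.
Then |x_7 − x*| ≈ |x_6 − x*|·(|x_6 − x*|/|x_5 − x*|)^p = 8.653e-24·(3.18594e-13)^2.2232 = 8.653e-24·1.64891e-28 ≈ 1.427e-51.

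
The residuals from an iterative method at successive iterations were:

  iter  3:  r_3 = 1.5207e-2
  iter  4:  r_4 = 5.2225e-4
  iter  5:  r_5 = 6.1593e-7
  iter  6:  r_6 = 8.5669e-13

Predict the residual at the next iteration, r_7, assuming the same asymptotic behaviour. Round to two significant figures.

First estimate the order: p ≈ ln(r_6/r_5) / ln(r_5/r_4) = ln(8.5669e-13/6.1593e-7)/ln(6.1593e-7/5.2225e-4) = ln(1.39089e-06)/ln(0.00117938) ≈ 2.0000.
Then r_7 ≈ r_6·(r_6/r_5)^p = 8.5669e-13·(1.39089e-06)^2.0000 = 8.5669e-13·1.93457e-12 ≈ 1.657e-24.

1.7e-24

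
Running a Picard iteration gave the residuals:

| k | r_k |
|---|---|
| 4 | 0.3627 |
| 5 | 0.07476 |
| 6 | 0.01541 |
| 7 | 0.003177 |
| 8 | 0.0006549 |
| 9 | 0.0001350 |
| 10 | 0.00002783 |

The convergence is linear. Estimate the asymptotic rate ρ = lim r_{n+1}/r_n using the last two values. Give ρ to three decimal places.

0.206

ρ ≈ r_{10}/r_9 = 0.00002783/0.0001350 = 0.20615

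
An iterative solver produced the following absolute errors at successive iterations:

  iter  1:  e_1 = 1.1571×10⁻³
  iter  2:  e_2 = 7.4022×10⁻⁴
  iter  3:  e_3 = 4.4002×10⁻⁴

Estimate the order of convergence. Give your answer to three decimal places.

1.164

p ≈ ln(e_3/e_2) / ln(e_2/e_1)
  = ln(4.4002×10⁻⁴/7.4022×10⁻⁴) / ln(7.4022×10⁻⁴/1.1571×10⁻³)
  = ln(0.594445) / ln(0.63972)
  = -0.520127 / -0.446725 ≈ 1.164311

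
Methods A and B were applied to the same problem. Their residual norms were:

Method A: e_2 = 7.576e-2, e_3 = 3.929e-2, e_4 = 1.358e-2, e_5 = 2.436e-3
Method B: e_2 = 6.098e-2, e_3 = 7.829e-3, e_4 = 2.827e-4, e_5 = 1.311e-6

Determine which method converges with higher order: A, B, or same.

Method A: p ≈ ln(2.436e-3/1.358e-2)/ln(1.358e-2/3.929e-2) ≈ 1.62.
Method B: p ≈ ln(1.311e-6/2.827e-4)/ln(2.827e-4/7.829e-3) ≈ 1.62.
Both orders ≈ 1.6 — effectively the same.

same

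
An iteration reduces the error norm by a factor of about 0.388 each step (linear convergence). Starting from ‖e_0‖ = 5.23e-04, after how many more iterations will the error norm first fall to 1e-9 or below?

After k steps, ‖e_k‖ ≈ 5.23e-04·0.388^k.
Need 0.388^k ≤ 1e-9/5.23e-04 = 1.91205e-06.
k ≥ ln(1.91205e-06)/ln(0.388) = -13.1673/-0.94675 = 13.908.
Smallest integer k = 14.

14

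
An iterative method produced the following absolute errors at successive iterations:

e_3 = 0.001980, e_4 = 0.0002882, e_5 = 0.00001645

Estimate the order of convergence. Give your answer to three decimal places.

p ≈ ln(e_5/e_4) / ln(e_4/e_3)
  = ln(0.00001645/0.0002882) / ln(0.0002882/0.001980)
  = ln(0.0570784) / ln(0.145556)
  = -2.863330 / -1.927194 ≈ 1.485751

1.486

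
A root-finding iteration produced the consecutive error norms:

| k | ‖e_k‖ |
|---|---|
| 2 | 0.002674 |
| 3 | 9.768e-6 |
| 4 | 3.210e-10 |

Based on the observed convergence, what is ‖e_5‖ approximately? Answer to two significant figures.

1.8e-18

First estimate the order: p ≈ ln(‖e_4‖/‖e_3‖) / ln(‖e_3‖/‖e_2‖) = ln(3.210e-10/9.768e-6)/ln(9.768e-6/0.002674) = ln(3.28624e-05)/ln(0.00365295) ≈ 1.8394.
Then ‖e_5‖ ≈ ‖e_4‖·(‖e_4‖/‖e_3‖)^p = 3.210e-10·(3.28624e-05)^1.8394 = 3.210e-10·5.66783e-09 ≈ 1.819e-18.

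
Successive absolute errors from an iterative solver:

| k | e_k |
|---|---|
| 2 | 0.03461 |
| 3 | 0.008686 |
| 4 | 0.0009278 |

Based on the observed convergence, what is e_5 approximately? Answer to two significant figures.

2.5e-5

First estimate the order: p ≈ ln(e_4/e_3) / ln(e_3/e_2) = ln(0.0009278/0.008686)/ln(0.008686/0.03461) = ln(0.106816)/ln(0.250968) ≈ 1.6179.
Then e_5 ≈ e_4·(e_4/e_3)^p = 0.0009278·(0.106816)^1.6179 = 0.0009278·0.0268183 ≈ 2.488e-05.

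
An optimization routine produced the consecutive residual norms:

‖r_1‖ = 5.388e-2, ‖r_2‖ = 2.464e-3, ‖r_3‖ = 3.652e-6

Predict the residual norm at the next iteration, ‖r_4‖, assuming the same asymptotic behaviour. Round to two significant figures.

3.9e-12

First estimate the order: p ≈ ln(‖r_3‖/‖r_2‖) / ln(‖r_2‖/‖r_1‖) = ln(3.652e-6/2.464e-3)/ln(2.464e-3/5.388e-2) = ln(0.00148214)/ln(0.0457313) ≈ 2.1116.
Then ‖r_4‖ ≈ ‖r_3‖·(‖r_3‖/‖r_2‖)^p = 3.652e-6·(0.00148214)^2.1116 = 3.652e-6·1.06182e-06 ≈ 3.878e-12.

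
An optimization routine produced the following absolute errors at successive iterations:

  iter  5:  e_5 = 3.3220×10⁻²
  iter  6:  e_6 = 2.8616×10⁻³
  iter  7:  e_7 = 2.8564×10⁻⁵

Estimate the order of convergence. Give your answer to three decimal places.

p ≈ ln(e_7/e_6) / ln(e_6/e_5)
  = ln(2.8564×10⁻⁵/2.8616×10⁻³) / ln(2.8616×10⁻³/3.3220×10⁻²)
  = ln(0.00998183) / ln(0.0861409)
  = -4.606989 / -2.451771 ≈ 1.879045

1.879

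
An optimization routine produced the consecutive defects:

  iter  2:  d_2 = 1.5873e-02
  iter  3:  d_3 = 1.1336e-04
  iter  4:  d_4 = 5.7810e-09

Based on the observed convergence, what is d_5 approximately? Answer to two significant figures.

First estimate the order: p ≈ ln(d_4/d_3) / ln(d_3/d_2) = ln(5.7810e-09/1.1336e-04)/ln(1.1336e-04/1.5873e-02) = ln(5.09968e-05)/ln(0.00714169) ≈ 2.0000.
Then d_5 ≈ d_4·(d_4/d_3)^p = 5.7810e-09·(5.09968e-05)^2.0000 = 5.7810e-09·2.60067e-09 ≈ 1.503e-17.

1.5e-17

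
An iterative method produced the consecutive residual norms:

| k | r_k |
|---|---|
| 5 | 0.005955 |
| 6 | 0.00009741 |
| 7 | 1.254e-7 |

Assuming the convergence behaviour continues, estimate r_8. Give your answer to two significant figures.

2.6e-12

First estimate the order: p ≈ ln(r_7/r_6) / ln(r_6/r_5) = ln(1.254e-7/0.00009741)/ln(0.00009741/0.005955) = ln(0.00128734)/ln(0.0163577) ≈ 1.6181.
Then r_8 ≈ r_7·(r_7/r_6)^p = 1.254e-7·(0.00128734)^1.6181 = 1.254e-7·2.10472e-05 ≈ 2.639e-12.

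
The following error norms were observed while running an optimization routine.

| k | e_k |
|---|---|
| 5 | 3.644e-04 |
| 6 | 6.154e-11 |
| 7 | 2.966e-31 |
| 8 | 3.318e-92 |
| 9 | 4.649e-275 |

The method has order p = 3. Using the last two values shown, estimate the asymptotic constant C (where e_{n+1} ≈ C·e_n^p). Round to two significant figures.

C ≈ e_9 / e_8^3
  = 4.649e-275 / (3.318e-92)^3
  = 4.649e-275 / 3.65283e-275 ≈ 1.2727

1.3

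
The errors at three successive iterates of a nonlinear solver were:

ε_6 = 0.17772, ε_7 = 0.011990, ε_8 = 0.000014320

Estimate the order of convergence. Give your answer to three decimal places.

p ≈ ln(ε_8/ε_7) / ln(ε_7/ε_6)
  = ln(0.000014320/0.011990) / ln(0.011990/0.17772)
  = ln(0.00119433) / ln(0.0674657)
  = -6.730170 / -2.696136 ≈ 2.496228

2.496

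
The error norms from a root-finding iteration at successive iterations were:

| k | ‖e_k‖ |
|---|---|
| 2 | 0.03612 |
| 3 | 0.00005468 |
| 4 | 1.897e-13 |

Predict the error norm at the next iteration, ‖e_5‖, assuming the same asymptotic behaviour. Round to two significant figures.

7.9e-39

First estimate the order: p ≈ ln(‖e_4‖/‖e_3‖) / ln(‖e_3‖/‖e_2‖) = ln(1.897e-13/0.00005468)/ln(0.00005468/0.03612) = ln(3.46928e-09)/ln(0.00151384) ≈ 3.0000.
Then ‖e_5‖ ≈ ‖e_4‖·(‖e_4‖/‖e_3‖)^p = 1.897e-13·(3.46928e-09)^3.0000 = 1.897e-13·4.17559e-26 ≈ 7.921e-39.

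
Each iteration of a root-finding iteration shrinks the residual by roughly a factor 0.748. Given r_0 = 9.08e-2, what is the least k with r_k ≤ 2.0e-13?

After k steps, r_k ≈ 9.08e-2·0.748^k.
Need 0.748^k ≤ 2.0e-13/9.08e-2 = 2.20264e-12.
k ≥ ln(2.20264e-12)/ln(0.748) = -26.8414/-0.29035 = 92.445.
Smallest integer k = 93.

93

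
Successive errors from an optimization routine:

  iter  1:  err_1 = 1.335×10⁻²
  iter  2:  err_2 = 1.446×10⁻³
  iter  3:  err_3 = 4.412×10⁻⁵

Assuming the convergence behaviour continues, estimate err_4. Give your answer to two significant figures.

First estimate the order: p ≈ ln(err_3/err_2) / ln(err_2/err_1) = ln(4.412×10⁻⁵/1.446×10⁻³)/ln(1.446×10⁻³/1.335×10⁻²) = ln(0.0305118)/ln(0.108315) ≈ 1.5700.
Then err_4 ≈ err_3·(err_3/err_2)^p = 4.412×10⁻⁵·(0.0305118)^1.5700 = 4.412×10⁻⁵·0.0041746 ≈ 1.842e-07.

1.8e-7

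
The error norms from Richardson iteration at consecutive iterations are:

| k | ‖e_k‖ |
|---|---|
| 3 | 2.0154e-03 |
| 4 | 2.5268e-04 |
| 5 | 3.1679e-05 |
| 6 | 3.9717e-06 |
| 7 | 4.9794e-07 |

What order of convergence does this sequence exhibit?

Consecutive ratios: ‖e_7‖/‖e_6‖ = 4.9794e-07/3.9717e-06 = 0.125372, ‖e_6‖/‖e_5‖ = 3.9717e-06/3.1679e-05 = 0.125373.
p ≈ ln(0.125372)/ln(0.125373) = -2.0765/-2.0765 ≈ 1.00.
So the convergence is linear (order 1).

1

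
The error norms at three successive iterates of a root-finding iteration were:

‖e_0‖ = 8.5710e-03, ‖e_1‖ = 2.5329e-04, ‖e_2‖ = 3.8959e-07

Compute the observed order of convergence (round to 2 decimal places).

1.84

p ≈ ln(‖e_2‖/‖e_1‖) / ln(‖e_1‖/‖e_0‖)
  = ln(3.8959e-07/2.5329e-04) / ln(2.5329e-04/8.5710e-03)
  = ln(0.00153812) / ln(0.029552)
  = -6.47719 / -3.52160 ≈ 1.83927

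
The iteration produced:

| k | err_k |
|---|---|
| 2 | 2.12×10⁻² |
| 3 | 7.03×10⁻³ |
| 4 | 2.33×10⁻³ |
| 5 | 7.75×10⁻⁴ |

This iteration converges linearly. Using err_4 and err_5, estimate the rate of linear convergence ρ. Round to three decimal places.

0.333

ρ ≈ err_5/err_4 = 7.75×10⁻⁴/2.33×10⁻³ = 0.33262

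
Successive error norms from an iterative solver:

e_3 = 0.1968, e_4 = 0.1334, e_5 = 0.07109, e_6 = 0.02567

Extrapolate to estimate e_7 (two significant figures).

4.9e-3

First estimate the order: p ≈ ln(e_6/e_5) / ln(e_5/e_4) = ln(0.02567/0.07109)/ln(0.07109/0.1334) = ln(0.361092)/ln(0.532909) ≈ 1.6184.
Then e_7 ≈ e_6·(e_6/e_5)^p = 0.02567·(0.361092)^1.6184 = 0.02567·0.192331 ≈ 0.004937.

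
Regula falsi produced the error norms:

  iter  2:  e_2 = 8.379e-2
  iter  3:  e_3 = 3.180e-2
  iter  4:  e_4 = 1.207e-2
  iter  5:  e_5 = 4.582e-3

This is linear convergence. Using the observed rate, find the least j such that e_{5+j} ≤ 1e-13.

26

Rate ρ ≈ e_5/e_4 = 4.582e-3/1.207e-2 = 0.3796.
After j more steps, e_{5+j} ≈ 4.582e-3·ρ^j; need ρ^j ≤ 1e-13/4.582e-3 = 2.18245e-11.
j ≥ ln(2.18245e-11)/ln(0.3796) = -24.5480/-0.96864 = 25.343.
So 26 more iterations are needed.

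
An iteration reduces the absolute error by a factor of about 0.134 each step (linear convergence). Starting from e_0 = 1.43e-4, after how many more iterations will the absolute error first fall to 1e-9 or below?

6

After k steps, e_k ≈ 1.43e-4·0.134^k.
Need 0.134^k ≤ 1e-9/1.43e-4 = 6.99301e-06.
k ≥ ln(6.99301e-06)/ln(0.134) = -11.8706/-2.00992 = 5.906.
Smallest integer k = 6.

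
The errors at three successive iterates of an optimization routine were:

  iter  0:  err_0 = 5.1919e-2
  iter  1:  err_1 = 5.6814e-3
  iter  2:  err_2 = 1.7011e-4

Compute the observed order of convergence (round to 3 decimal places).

p ≈ ln(err_2/err_1) / ln(err_1/err_0)
  = ln(1.7011e-4/5.6814e-3) / ln(5.6814e-3/5.1919e-2)
  = ln(0.0299416) / ln(0.109428)
  = -3.508506 / -2.212488 ≈ 1.585774

1.586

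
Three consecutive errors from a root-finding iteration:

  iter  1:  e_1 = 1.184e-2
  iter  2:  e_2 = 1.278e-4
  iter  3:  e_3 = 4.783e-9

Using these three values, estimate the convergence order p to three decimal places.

p ≈ ln(e_3/e_2) / ln(e_2/e_1)
  = ln(4.783e-9/1.278e-4) / ln(1.278e-4/1.184e-2)
  = ln(3.74257e-05) / ln(0.0107939)
  = -10.193153 / -4.528774 ≈ 2.250753

2.251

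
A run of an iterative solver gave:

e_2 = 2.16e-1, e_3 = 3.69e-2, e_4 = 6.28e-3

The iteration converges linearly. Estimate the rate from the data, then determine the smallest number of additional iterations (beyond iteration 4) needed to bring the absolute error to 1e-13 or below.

Rate ρ ≈ e_4/e_3 = 6.28e-3/3.69e-2 = 0.1702.
After j more steps, e_{4+j} ≈ 6.28e-3·ρ^j; need ρ^j ≤ 1e-13/6.28e-3 = 1.59236e-11.
j ≥ ln(1.59236e-11)/ln(0.1702) = -24.8632/-1.77078 = 14.041.
So 15 more iterations are needed.

15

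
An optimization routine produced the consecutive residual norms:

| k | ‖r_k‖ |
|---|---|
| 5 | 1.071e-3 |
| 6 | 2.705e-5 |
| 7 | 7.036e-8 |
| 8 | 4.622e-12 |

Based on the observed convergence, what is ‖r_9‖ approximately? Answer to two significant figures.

First estimate the order: p ≈ ln(‖r_8‖/‖r_7‖) / ln(‖r_7‖/‖r_6‖) = ln(4.622e-12/7.036e-8)/ln(7.036e-8/2.705e-5) = ln(6.56907e-05)/ln(0.00260111) ≈ 1.6181.
Then ‖r_9‖ ≈ ‖r_8‖·(‖r_8‖/‖r_7‖)^p = 4.622e-12·(6.56907e-05)^1.6181 = 4.622e-12·1.70727e-07 ≈ 7.891e-19.

7.9e-19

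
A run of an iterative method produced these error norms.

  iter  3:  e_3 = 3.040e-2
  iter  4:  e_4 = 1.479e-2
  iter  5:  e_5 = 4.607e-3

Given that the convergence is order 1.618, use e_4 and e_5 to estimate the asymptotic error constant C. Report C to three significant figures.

C ≈ e_5 / e_4^1.618
  = 4.607e-3 / (1.479e-2)^1.618
  = 4.607e-3 / 0.00109398 ≈ 4.2112

4.21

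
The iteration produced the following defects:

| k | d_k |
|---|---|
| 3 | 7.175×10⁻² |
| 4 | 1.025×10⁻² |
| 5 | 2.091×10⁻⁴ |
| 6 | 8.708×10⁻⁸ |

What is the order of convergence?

Consecutive ratios: d_6/d_5 = 8.708×10⁻⁸/2.091×10⁻⁴ = 0.000416451, d_5/d_4 = 2.091×10⁻⁴/1.025×10⁻² = 0.0204.
p ≈ ln(0.000416451)/ln(0.0204) = -7.7837/-3.8922 ≈ 2.00.
So the convergence is quadratic (order 2).

2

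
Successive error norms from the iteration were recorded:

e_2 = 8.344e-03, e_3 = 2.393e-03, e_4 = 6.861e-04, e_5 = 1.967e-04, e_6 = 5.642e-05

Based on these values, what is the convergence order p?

Consecutive ratios: e_6/e_5 = 5.642e-05/1.967e-04 = 0.286833, e_5/e_4 = 1.967e-04/6.861e-04 = 0.286693.
p ≈ ln(0.286833)/ln(0.286693) = -1.2489/-1.2493 ≈ 1.00.
So the convergence is linear (order 1).

1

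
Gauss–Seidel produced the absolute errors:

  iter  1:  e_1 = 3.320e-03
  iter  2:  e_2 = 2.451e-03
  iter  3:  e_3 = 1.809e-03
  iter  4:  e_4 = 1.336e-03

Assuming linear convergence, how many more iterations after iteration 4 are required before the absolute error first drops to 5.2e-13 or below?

72

Rate ρ ≈ e_4/e_3 = 1.336e-03/1.809e-03 = 0.7385.
After j more steps, e_{4+j} ≈ 1.336e-03·ρ^j; need ρ^j ≤ 5.2e-13/1.336e-03 = 3.89222e-10.
j ≥ ln(3.89222e-10)/ln(0.7385) = -21.6669/-0.30313 = 71.477.
So 72 more iterations are needed.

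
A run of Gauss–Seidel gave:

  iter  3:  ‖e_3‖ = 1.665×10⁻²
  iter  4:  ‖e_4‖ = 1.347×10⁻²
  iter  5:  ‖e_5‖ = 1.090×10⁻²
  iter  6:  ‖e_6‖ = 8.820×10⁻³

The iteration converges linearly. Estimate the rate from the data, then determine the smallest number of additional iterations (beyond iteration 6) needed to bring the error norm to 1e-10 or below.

Rate ρ ≈ ‖e_6‖/‖e_5‖ = 8.820×10⁻³/1.090×10⁻² = 0.8092.
After j more steps, ‖e_{6+j}‖ ≈ 8.820×10⁻³·ρ^j; need ρ^j ≤ 1e-10/8.820×10⁻³ = 1.13379e-08.
j ≥ ln(1.13379e-08)/ln(0.8092) = -18.2951/-0.21171 = 86.416.
So 87 more iterations are needed.

87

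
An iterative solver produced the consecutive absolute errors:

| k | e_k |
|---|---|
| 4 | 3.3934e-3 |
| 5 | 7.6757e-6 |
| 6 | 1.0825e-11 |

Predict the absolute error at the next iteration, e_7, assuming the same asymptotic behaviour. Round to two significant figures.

1.2e-24

First estimate the order: p ≈ ln(e_6/e_5) / ln(e_5/e_4) = ln(1.0825e-11/7.6757e-6)/ln(7.6757e-6/3.3934e-3) = ln(1.41029e-06)/ln(0.00226195) ≈ 2.2115.
Then e_7 ≈ e_6·(e_6/e_5)^p = 1.0825e-11·(1.41029e-06)^2.2115 = 1.0825e-11·1.15132e-13 ≈ 1.246e-24.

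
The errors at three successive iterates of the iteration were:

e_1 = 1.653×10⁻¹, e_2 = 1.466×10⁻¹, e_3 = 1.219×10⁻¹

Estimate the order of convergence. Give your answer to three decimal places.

1.537

p ≈ ln(e_3/e_2) / ln(e_2/e_1)
  = ln(1.219×10⁻¹/1.466×10⁻¹) / ln(1.466×10⁻¹/1.653×10⁻¹)
  = ln(0.831514) / ln(0.886872)
  = -0.184507 / -0.120055 ≈ 1.536854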